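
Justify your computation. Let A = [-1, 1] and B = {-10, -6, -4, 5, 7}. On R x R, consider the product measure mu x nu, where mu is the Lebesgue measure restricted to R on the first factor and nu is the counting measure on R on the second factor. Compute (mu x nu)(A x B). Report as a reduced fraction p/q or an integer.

For a measurable rectangle A x B, the product measure satisfies
  (mu x nu)(A x B) = mu(A) * nu(B).
  mu(A) = 2.
  nu(B) = 5.
  (mu x nu)(A x B) = 2 * 5 = 10.

10


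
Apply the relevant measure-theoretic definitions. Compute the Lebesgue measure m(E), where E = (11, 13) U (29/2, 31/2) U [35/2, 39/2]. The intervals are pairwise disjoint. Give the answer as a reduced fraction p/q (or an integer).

For pairwise disjoint intervals, m(union_i I_i) = sum_i m(I_i),
and m is invariant under swapping open/closed endpoints (single points have measure 0).
So m(E) = sum_i (b_i - a_i).
  I_1 has length 13 - 11 = 2.
  I_2 has length 31/2 - 29/2 = 1.
  I_3 has length 39/2 - 35/2 = 2.
Summing:
  m(E) = 2 + 1 + 2 = 5.

5


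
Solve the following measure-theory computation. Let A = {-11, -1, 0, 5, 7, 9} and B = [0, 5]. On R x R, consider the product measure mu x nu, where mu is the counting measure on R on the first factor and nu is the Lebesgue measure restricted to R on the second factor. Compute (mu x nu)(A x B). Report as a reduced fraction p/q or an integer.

For a measurable rectangle A x B, the product measure satisfies
  (mu x nu)(A x B) = mu(A) * nu(B).
  mu(A) = 6.
  nu(B) = 5.
  (mu x nu)(A x B) = 6 * 5 = 30.

30


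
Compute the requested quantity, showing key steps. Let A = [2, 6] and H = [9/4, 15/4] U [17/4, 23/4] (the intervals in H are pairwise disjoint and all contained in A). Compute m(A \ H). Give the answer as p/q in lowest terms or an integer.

The ambient interval has length m(A) = 6 - 2 = 4.
Since the holes are disjoint and sit inside A, by finite additivity
  m(H) = sum_i (b_i - a_i), and m(A \ H) = m(A) - m(H).
Computing the hole measures:
  m(H_1) = 15/4 - 9/4 = 3/2.
  m(H_2) = 23/4 - 17/4 = 3/2.
Summed: m(H) = 3/2 + 3/2 = 3.
So m(A \ H) = 4 - 3 = 1.

1


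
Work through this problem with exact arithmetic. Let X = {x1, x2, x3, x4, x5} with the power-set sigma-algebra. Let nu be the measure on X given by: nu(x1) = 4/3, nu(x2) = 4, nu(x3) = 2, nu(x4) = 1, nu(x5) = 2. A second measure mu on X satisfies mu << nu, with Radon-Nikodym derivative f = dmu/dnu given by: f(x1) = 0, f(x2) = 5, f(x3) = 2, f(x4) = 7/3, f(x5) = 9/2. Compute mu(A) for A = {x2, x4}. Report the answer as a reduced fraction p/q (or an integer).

By the defining property of the Radon-Nikodym derivative, for every measurable set A,
  mu(A) = integral_A f dnu.
Since nu is a discrete measure concentrated on the atoms of X, the integral over A reduces to the sum
  mu(A) = sum_{x in A} f(x) * nu({x}).
Computing each term:
  x2: f(x2) * nu(x2) = 5 * 4 = 20.
  x4: f(x4) * nu(x4) = 7/3 * 1 = 7/3.
Summing: mu(A) = 20 + 7/3 = 67/3.

67/3


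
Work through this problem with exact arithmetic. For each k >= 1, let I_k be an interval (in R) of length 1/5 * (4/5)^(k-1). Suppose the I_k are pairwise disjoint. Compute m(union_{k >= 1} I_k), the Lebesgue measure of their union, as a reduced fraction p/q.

By countable additivity of the Lebesgue measure on pairwise disjoint measurable sets,
  m(union_{k >= 1} I_k) = sum_{k >= 1} m(I_k) = sum_{k >= 1} a * r^(k-1),
  with a = 1/5 and r = 4/5.
Since 0 < r = 4/5 < 1, the geometric series converges:
  sum_{k >= 1} a * r^(k-1) = a / (1 - r).
  = 1/5 / (1 - 4/5)
  = 1/5 / (1/5)
  = 1.

1


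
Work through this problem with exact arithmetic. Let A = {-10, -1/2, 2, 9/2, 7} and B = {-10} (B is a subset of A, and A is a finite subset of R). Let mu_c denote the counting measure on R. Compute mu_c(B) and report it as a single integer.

Counting measure assigns mu_c(E) = |E| (number of elements) when E is finite.
B has 1 element(s), so mu_c(B) = 1.

1


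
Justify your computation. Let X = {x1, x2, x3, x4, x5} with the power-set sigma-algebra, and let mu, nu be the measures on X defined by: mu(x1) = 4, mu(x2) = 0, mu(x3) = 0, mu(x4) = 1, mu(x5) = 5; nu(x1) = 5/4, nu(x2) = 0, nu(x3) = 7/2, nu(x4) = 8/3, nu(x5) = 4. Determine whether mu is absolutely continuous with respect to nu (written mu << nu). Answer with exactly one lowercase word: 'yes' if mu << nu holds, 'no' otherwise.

mu << nu means: every nu-null measurable set is also mu-null; equivalently, for every atom x, if nu({x}) = 0 then mu({x}) = 0.
Checking each atom:
  x1: nu = 5/4 > 0 -> no constraint.
  x2: nu = 0, mu = 0 -> consistent with mu << nu.
  x3: nu = 7/2 > 0 -> no constraint.
  x4: nu = 8/3 > 0 -> no constraint.
  x5: nu = 4 > 0 -> no constraint.
No atom violates the condition. Therefore mu << nu.

yes


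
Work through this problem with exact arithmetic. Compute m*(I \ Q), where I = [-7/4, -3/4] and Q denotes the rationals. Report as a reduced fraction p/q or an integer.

The interval I = [-7/4, -3/4] has m(I) = -3/4 - (-7/4) = 1 (endpoints are measure-zero, so open/closed/half-open agree). Write I = (I cap Q) u (I \ Q). The rationals in I are countable, so m*(I cap Q) = 0 (cover each rational by intervals whose total length is arbitrarily small). By countable subadditivity m*(I) <= m*(I cap Q) + m*(I \ Q), hence m*(I \ Q) >= m(I) = 1. The reverse inequality m*(I \ Q) <= m*(I) = 1 is trivial since (I \ Q) is a subset of I. Therefore m*(I \ Q) = 1.

1


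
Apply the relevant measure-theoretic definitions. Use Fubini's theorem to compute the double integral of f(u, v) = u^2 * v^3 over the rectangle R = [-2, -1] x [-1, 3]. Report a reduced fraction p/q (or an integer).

f(u, v) is a tensor product of a function of u and a function of v, and both factors are bounded continuous (hence Lebesgue integrable) on the rectangle, so Fubini's theorem applies:
  integral_R f d(m x m) = (integral_a1^b1 u^2 du) * (integral_a2^b2 v^3 dv).
Inner integral in u: integral_{-2}^{-1} u^2 du = ((-1)^3 - (-2)^3)/3
  = 7/3.
Inner integral in v: integral_{-1}^{3} v^3 dv = (3^4 - (-1)^4)/4
  = 20.
Product: (7/3) * (20) = 140/3.

140/3


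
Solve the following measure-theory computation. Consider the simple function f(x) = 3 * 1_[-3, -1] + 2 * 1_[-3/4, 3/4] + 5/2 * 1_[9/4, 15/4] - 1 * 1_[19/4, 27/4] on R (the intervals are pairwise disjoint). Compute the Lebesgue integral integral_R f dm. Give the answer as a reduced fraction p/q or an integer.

For a simple function f = sum_i c_i * 1_{A_i} with disjoint A_i,
  integral f dm = sum_i c_i * m(A_i).
Lengths of the A_i:
  m(A_1) = -1 - (-3) = 2.
  m(A_2) = 3/4 - (-3/4) = 3/2.
  m(A_3) = 15/4 - 9/4 = 3/2.
  m(A_4) = 27/4 - 19/4 = 2.
Contributions c_i * m(A_i):
  (3) * (2) = 6.
  (2) * (3/2) = 3.
  (5/2) * (3/2) = 15/4.
  (-1) * (2) = -2.
Total: 6 + 3 + 15/4 - 2 = 43/4.

43/4


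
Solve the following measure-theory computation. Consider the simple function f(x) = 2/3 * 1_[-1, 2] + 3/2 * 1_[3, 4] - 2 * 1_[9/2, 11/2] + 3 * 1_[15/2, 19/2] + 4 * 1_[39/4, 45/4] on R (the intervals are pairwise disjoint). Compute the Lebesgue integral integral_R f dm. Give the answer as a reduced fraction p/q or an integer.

For a simple function f = sum_i c_i * 1_{A_i} with disjoint A_i,
  integral f dm = sum_i c_i * m(A_i).
Lengths of the A_i:
  m(A_1) = 2 - (-1) = 3.
  m(A_2) = 4 - 3 = 1.
  m(A_3) = 11/2 - 9/2 = 1.
  m(A_4) = 19/2 - 15/2 = 2.
  m(A_5) = 45/4 - 39/4 = 3/2.
Contributions c_i * m(A_i):
  (2/3) * (3) = 2.
  (3/2) * (1) = 3/2.
  (-2) * (1) = -2.
  (3) * (2) = 6.
  (4) * (3/2) = 6.
Total: 2 + 3/2 - 2 + 6 + 6 = 27/2.

27/2


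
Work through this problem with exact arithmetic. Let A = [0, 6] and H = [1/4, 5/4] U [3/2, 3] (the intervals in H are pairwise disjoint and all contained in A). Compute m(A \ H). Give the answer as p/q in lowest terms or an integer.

The ambient interval has length m(A) = 6 - 0 = 6.
Since the holes are disjoint and sit inside A, by finite additivity
  m(H) = sum_i (b_i - a_i), and m(A \ H) = m(A) - m(H).
Computing the hole measures:
  m(H_1) = 5/4 - 1/4 = 1.
  m(H_2) = 3 - 3/2 = 3/2.
Summed: m(H) = 1 + 3/2 = 5/2.
So m(A \ H) = 6 - 5/2 = 7/2.

7/2


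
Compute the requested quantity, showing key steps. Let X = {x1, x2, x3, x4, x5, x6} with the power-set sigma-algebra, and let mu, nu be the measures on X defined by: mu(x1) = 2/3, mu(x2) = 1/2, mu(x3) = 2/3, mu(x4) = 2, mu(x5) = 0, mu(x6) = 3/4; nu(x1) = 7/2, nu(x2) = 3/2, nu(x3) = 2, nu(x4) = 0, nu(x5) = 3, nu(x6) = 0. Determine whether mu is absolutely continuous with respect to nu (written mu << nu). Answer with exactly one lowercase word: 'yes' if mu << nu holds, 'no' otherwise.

mu << nu means: every nu-null measurable set is also mu-null; equivalently, for every atom x, if nu({x}) = 0 then mu({x}) = 0.
Checking each atom:
  x1: nu = 7/2 > 0 -> no constraint.
  x2: nu = 3/2 > 0 -> no constraint.
  x3: nu = 2 > 0 -> no constraint.
  x4: nu = 0, mu = 2 > 0 -> violates mu << nu.
  x5: nu = 3 > 0 -> no constraint.
  x6: nu = 0, mu = 3/4 > 0 -> violates mu << nu.
The atom(s) x4, x6 violate the condition (nu = 0 but mu > 0). Therefore mu is NOT absolutely continuous w.r.t. nu.

no


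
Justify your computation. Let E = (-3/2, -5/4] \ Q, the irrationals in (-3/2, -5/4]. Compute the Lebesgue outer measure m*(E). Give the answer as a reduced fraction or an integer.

The interval I = (-3/2, -5/4] has m(I) = -5/4 - (-3/2) = 1/4 (endpoints are measure-zero, so open/closed/half-open agree). Write I = (I cap Q) u (I \ Q). The rationals in I are countable, so m*(I cap Q) = 0 (cover each rational by intervals whose total length is arbitrarily small). By countable subadditivity m*(I) <= m*(I cap Q) + m*(I \ Q), hence m*(I \ Q) >= m(I) = 1/4. The reverse inequality m*(I \ Q) <= m*(I) = 1/4 is trivial since (I \ Q) is a subset of I. Therefore m*(I \ Q) = 1/4.

1/4


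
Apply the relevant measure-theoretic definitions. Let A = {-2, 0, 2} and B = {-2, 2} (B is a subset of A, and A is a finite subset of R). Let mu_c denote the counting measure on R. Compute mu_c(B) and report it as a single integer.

Counting measure assigns mu_c(E) = |E| (number of elements) when E is finite.
B has 2 element(s), so mu_c(B) = 2.

2


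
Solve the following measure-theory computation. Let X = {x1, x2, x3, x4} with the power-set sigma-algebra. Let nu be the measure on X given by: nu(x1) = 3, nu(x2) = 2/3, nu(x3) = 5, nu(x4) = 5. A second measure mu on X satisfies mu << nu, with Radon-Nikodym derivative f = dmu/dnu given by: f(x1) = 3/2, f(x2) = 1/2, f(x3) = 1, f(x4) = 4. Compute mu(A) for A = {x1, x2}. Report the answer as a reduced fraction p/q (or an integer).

By the defining property of the Radon-Nikodym derivative, for every measurable set A,
  mu(A) = integral_A f dnu.
Since nu is a discrete measure concentrated on the atoms of X, the integral over A reduces to the sum
  mu(A) = sum_{x in A} f(x) * nu({x}).
Computing each term:
  x1: f(x1) * nu(x1) = 3/2 * 3 = 9/2.
  x2: f(x2) * nu(x2) = 1/2 * 2/3 = 1/3.
Summing: mu(A) = 9/2 + 1/3 = 29/6.

29/6


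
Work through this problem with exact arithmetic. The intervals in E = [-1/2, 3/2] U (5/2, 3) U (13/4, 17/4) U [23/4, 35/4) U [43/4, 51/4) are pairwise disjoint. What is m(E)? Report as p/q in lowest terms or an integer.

For pairwise disjoint intervals, m(union_i I_i) = sum_i m(I_i),
and m is invariant under swapping open/closed endpoints (single points have measure 0).
So m(E) = sum_i (b_i - a_i).
  I_1 has length 3/2 - (-1/2) = 2.
  I_2 has length 3 - 5/2 = 1/2.
  I_3 has length 17/4 - 13/4 = 1.
  I_4 has length 35/4 - 23/4 = 3.
  I_5 has length 51/4 - 43/4 = 2.
Summing:
  m(E) = 2 + 1/2 + 1 + 3 + 2 = 17/2.

17/2


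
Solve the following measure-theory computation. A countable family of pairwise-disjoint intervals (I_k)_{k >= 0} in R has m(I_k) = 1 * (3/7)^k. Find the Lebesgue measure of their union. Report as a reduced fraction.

By countable additivity of the Lebesgue measure on pairwise disjoint measurable sets,
  m(union_{k >= 0} I_k) = sum_{k >= 0} m(I_k) = sum_{k >= 0} a * r^k,
  with a = 1 and r = 3/7.
Since 0 < r = 3/7 < 1, the geometric series converges:
  sum_{k >= 0} a * r^k = a / (1 - r).
  = 1 / (1 - 3/7)
  = 1 / (4/7)
  = 7/4.

7/4


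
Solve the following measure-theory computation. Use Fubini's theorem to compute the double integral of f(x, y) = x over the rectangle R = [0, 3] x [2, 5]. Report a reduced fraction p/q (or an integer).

f(x, y) is a tensor product of a function of x and a function of y, and both factors are bounded continuous (hence Lebesgue integrable) on the rectangle, so Fubini's theorem applies:
  integral_R f d(m x m) = (integral_a1^b1 x dx) * (integral_a2^b2 1 dy).
Inner integral in x: integral_{0}^{3} x dx = (3^2 - 0^2)/2
  = 9/2.
Inner integral in y: integral_{2}^{5} 1 dy = (5^1 - 2^1)/1
  = 3.
Product: (9/2) * (3) = 27/2.

27/2


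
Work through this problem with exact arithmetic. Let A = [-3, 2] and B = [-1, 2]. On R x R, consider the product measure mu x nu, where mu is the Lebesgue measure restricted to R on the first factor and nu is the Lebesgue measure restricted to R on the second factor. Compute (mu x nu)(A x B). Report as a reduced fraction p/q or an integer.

For a measurable rectangle A x B, the product measure satisfies
  (mu x nu)(A x B) = mu(A) * nu(B).
  mu(A) = 5.
  nu(B) = 3.
  (mu x nu)(A x B) = 5 * 3 = 15.

15


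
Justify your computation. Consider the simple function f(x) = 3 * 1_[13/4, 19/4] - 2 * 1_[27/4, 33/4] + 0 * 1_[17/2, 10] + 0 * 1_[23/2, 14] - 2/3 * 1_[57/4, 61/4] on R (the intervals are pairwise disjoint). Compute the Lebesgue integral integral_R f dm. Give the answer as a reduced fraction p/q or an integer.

For a simple function f = sum_i c_i * 1_{A_i} with disjoint A_i,
  integral f dm = sum_i c_i * m(A_i).
Lengths of the A_i:
  m(A_1) = 19/4 - 13/4 = 3/2.
  m(A_2) = 33/4 - 27/4 = 3/2.
  m(A_3) = 10 - 17/2 = 3/2.
  m(A_4) = 14 - 23/2 = 5/2.
  m(A_5) = 61/4 - 57/4 = 1.
Contributions c_i * m(A_i):
  (3) * (3/2) = 9/2.
  (-2) * (3/2) = -3.
  (0) * (3/2) = 0.
  (0) * (5/2) = 0.
  (-2/3) * (1) = -2/3.
Total: 9/2 - 3 + 0 + 0 - 2/3 = 5/6.

5/6


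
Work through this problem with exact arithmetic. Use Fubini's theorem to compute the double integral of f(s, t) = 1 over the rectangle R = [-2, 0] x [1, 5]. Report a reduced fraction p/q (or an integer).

f(s, t) is a tensor product of a function of s and a function of t, and both factors are bounded continuous (hence Lebesgue integrable) on the rectangle, so Fubini's theorem applies:
  integral_R f d(m x m) = (integral_a1^b1 1 ds) * (integral_a2^b2 1 dt).
Inner integral in s: integral_{-2}^{0} 1 ds = (0^1 - (-2)^1)/1
  = 2.
Inner integral in t: integral_{1}^{5} 1 dt = (5^1 - 1^1)/1
  = 4.
Product: (2) * (4) = 8.

8


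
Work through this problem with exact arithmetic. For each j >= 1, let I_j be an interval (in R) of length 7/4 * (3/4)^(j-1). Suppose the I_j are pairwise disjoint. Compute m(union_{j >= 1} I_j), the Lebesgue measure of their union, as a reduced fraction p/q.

By countable additivity of the Lebesgue measure on pairwise disjoint measurable sets,
  m(union_{j >= 1} I_j) = sum_{j >= 1} m(I_j) = sum_{j >= 1} a * r^(j-1),
  with a = 7/4 and r = 3/4.
Since 0 < r = 3/4 < 1, the geometric series converges:
  sum_{j >= 1} a * r^(j-1) = a / (1 - r).
  = 7/4 / (1 - 3/4)
  = 7/4 / (1/4)
  = 7.

7


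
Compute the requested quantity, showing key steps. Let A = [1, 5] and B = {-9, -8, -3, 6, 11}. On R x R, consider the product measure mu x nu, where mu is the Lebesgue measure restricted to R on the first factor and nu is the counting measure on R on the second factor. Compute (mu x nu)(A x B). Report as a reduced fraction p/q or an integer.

For a measurable rectangle A x B, the product measure satisfies
  (mu x nu)(A x B) = mu(A) * nu(B).
  mu(A) = 4.
  nu(B) = 5.
  (mu x nu)(A x B) = 4 * 5 = 20.

20


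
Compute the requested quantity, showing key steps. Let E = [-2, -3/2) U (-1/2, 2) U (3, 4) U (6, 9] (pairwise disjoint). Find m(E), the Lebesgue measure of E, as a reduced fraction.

For pairwise disjoint intervals, m(union_i I_i) = sum_i m(I_i),
and m is invariant under swapping open/closed endpoints (single points have measure 0).
So m(E) = sum_i (b_i - a_i).
  I_1 has length -3/2 - (-2) = 1/2.
  I_2 has length 2 - (-1/2) = 5/2.
  I_3 has length 4 - 3 = 1.
  I_4 has length 9 - 6 = 3.
Summing:
  m(E) = 1/2 + 5/2 + 1 + 3 = 7.

7


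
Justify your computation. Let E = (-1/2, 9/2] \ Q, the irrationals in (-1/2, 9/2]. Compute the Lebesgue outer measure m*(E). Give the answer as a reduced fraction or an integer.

The interval I = (-1/2, 9/2] has m(I) = 9/2 - (-1/2) = 5 (endpoints are measure-zero, so open/closed/half-open agree). Write I = (I cap Q) u (I \ Q). The rationals in I are countable, so m*(I cap Q) = 0 (cover each rational by intervals whose total length is arbitrarily small). By countable subadditivity m*(I) <= m*(I cap Q) + m*(I \ Q), hence m*(I \ Q) >= m(I) = 5. The reverse inequality m*(I \ Q) <= m*(I) = 5 is trivial since (I \ Q) is a subset of I. Therefore m*(I \ Q) = 5.

5


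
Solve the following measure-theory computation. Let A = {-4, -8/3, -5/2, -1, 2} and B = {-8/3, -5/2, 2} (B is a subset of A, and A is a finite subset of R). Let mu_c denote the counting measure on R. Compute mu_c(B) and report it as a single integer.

Counting measure assigns mu_c(E) = |E| (number of elements) when E is finite.
B has 3 element(s), so mu_c(B) = 3.

3


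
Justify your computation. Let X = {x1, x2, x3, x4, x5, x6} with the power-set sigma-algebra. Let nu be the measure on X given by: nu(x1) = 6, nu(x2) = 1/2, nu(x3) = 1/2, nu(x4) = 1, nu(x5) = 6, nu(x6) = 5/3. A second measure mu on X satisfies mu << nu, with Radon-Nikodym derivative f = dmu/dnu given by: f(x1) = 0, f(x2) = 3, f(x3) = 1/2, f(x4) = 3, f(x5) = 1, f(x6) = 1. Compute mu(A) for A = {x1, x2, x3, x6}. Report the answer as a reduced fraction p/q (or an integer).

By the defining property of the Radon-Nikodym derivative, for every measurable set A,
  mu(A) = integral_A f dnu.
Since nu is a discrete measure concentrated on the atoms of X, the integral over A reduces to the sum
  mu(A) = sum_{x in A} f(x) * nu({x}).
Computing each term:
  x1: f(x1) * nu(x1) = 0 * 6 = 0.
  x2: f(x2) * nu(x2) = 3 * 1/2 = 3/2.
  x3: f(x3) * nu(x3) = 1/2 * 1/2 = 1/4.
  x6: f(x6) * nu(x6) = 1 * 5/3 = 5/3.
Summing: mu(A) = 0 + 3/2 + 1/4 + 5/3 = 41/12.

41/12


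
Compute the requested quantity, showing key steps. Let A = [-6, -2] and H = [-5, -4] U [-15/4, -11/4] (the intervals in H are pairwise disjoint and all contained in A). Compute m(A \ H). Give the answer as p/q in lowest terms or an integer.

The ambient interval has length m(A) = -2 - (-6) = 4.
Since the holes are disjoint and sit inside A, by finite additivity
  m(H) = sum_i (b_i - a_i), and m(A \ H) = m(A) - m(H).
Computing the hole measures:
  m(H_1) = -4 - (-5) = 1.
  m(H_2) = -11/4 - (-15/4) = 1.
Summed: m(H) = 1 + 1 = 2.
So m(A \ H) = 4 - 2 = 2.

2


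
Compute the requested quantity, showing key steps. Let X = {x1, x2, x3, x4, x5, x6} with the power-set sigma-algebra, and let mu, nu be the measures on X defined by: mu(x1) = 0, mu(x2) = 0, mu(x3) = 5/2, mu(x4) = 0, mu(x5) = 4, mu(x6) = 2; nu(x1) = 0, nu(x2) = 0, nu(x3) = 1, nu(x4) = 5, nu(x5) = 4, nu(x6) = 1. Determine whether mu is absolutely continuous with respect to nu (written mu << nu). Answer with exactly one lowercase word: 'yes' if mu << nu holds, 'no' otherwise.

mu << nu means: every nu-null measurable set is also mu-null; equivalently, for every atom x, if nu({x}) = 0 then mu({x}) = 0.
Checking each atom:
  x1: nu = 0, mu = 0 -> consistent with mu << nu.
  x2: nu = 0, mu = 0 -> consistent with mu << nu.
  x3: nu = 1 > 0 -> no constraint.
  x4: nu = 5 > 0 -> no constraint.
  x5: nu = 4 > 0 -> no constraint.
  x6: nu = 1 > 0 -> no constraint.
No atom violates the condition. Therefore mu << nu.

yes


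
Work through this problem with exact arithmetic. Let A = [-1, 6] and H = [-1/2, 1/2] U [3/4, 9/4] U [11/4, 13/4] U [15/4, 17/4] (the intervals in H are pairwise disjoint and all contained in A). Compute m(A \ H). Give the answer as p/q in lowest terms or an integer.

The ambient interval has length m(A) = 6 - (-1) = 7.
Since the holes are disjoint and sit inside A, by finite additivity
  m(H) = sum_i (b_i - a_i), and m(A \ H) = m(A) - m(H).
Computing the hole measures:
  m(H_1) = 1/2 - (-1/2) = 1.
  m(H_2) = 9/4 - 3/4 = 3/2.
  m(H_3) = 13/4 - 11/4 = 1/2.
  m(H_4) = 17/4 - 15/4 = 1/2.
Summed: m(H) = 1 + 3/2 + 1/2 + 1/2 = 7/2.
So m(A \ H) = 7 - 7/2 = 7/2.

7/2


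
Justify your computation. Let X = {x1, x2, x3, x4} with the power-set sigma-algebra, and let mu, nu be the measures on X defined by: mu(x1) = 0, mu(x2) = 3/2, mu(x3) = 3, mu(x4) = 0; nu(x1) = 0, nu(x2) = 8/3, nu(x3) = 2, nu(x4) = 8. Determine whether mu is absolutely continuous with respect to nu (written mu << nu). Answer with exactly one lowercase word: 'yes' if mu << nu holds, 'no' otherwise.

mu << nu means: every nu-null measurable set is also mu-null; equivalently, for every atom x, if nu({x}) = 0 then mu({x}) = 0.
Checking each atom:
  x1: nu = 0, mu = 0 -> consistent with mu << nu.
  x2: nu = 8/3 > 0 -> no constraint.
  x3: nu = 2 > 0 -> no constraint.
  x4: nu = 8 > 0 -> no constraint.
No atom violates the condition. Therefore mu << nu.

yes


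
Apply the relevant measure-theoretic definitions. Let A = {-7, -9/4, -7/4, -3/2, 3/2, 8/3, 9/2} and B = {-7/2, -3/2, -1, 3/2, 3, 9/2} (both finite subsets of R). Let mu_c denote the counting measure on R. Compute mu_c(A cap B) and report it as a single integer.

Counting measure on a finite set equals cardinality. mu_c(A cap B) = |A cap B| (elements appearing in both).
Enumerating the elements of A that also lie in B gives 3 element(s).
So mu_c(A cap B) = 3.

3


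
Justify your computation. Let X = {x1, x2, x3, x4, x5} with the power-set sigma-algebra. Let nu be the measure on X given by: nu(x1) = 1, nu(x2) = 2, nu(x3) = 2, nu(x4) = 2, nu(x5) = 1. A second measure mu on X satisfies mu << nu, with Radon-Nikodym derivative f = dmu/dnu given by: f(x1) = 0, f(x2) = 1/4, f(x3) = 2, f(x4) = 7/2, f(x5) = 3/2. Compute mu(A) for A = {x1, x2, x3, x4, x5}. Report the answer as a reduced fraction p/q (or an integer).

By the defining property of the Radon-Nikodym derivative, for every measurable set A,
  mu(A) = integral_A f dnu.
Since nu is a discrete measure concentrated on the atoms of X, the integral over A reduces to the sum
  mu(A) = sum_{x in A} f(x) * nu({x}).
Computing each term:
  x1: f(x1) * nu(x1) = 0 * 1 = 0.
  x2: f(x2) * nu(x2) = 1/4 * 2 = 1/2.
  x3: f(x3) * nu(x3) = 2 * 2 = 4.
  x4: f(x4) * nu(x4) = 7/2 * 2 = 7.
  x5: f(x5) * nu(x5) = 3/2 * 1 = 3/2.
Summing: mu(A) = 0 + 1/2 + 4 + 7 + 3/2 = 13.

13


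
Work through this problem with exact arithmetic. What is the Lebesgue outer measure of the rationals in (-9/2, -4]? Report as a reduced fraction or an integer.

The set Q cap (-9/2, -4] is countable (a subset of the countable set Q). Lebesgue outer measure of any countable set is 0: each singleton {q} has m*({q}) = 0, and by countable subadditivity m*(union_k {q_k}) <= sum_k m*({q_k}) = sum_k 0 = 0. The reverse inequality m*(E) >= 0 is automatic. So m*(Q cap (-9/2, -4]) = 0.

0


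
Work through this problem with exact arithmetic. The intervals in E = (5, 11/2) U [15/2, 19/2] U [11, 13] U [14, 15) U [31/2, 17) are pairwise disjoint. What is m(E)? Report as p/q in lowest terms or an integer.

For pairwise disjoint intervals, m(union_i I_i) = sum_i m(I_i),
and m is invariant under swapping open/closed endpoints (single points have measure 0).
So m(E) = sum_i (b_i - a_i).
  I_1 has length 11/2 - 5 = 1/2.
  I_2 has length 19/2 - 15/2 = 2.
  I_3 has length 13 - 11 = 2.
  I_4 has length 15 - 14 = 1.
  I_5 has length 17 - 31/2 = 3/2.
Summing:
  m(E) = 1/2 + 2 + 2 + 1 + 3/2 = 7.

7


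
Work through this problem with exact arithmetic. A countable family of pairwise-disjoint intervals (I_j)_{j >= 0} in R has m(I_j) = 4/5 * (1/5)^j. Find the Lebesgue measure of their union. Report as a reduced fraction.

By countable additivity of the Lebesgue measure on pairwise disjoint measurable sets,
  m(union_{j >= 0} I_j) = sum_{j >= 0} m(I_j) = sum_{j >= 0} a * r^j,
  with a = 4/5 and r = 1/5.
Since 0 < r = 1/5 < 1, the geometric series converges:
  sum_{j >= 0} a * r^j = a / (1 - r).
  = 4/5 / (1 - 1/5)
  = 4/5 / (4/5)
  = 1.

1


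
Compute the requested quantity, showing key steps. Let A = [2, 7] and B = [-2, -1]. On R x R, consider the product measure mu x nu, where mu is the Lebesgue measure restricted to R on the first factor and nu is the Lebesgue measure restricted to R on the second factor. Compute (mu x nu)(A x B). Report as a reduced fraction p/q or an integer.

For a measurable rectangle A x B, the product measure satisfies
  (mu x nu)(A x B) = mu(A) * nu(B).
  mu(A) = 5.
  nu(B) = 1.
  (mu x nu)(A x B) = 5 * 1 = 5.

5


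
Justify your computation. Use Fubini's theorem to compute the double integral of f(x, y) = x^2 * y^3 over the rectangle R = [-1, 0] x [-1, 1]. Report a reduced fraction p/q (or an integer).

f(x, y) is a tensor product of a function of x and a function of y, and both factors are bounded continuous (hence Lebesgue integrable) on the rectangle, so Fubini's theorem applies:
  integral_R f d(m x m) = (integral_a1^b1 x^2 dx) * (integral_a2^b2 y^3 dy).
Inner integral in x: integral_{-1}^{0} x^2 dx = (0^3 - (-1)^3)/3
  = 1/3.
Inner integral in y: integral_{-1}^{1} y^3 dy = (1^4 - (-1)^4)/4
  = 0.
Product: (1/3) * (0) = 0.

0


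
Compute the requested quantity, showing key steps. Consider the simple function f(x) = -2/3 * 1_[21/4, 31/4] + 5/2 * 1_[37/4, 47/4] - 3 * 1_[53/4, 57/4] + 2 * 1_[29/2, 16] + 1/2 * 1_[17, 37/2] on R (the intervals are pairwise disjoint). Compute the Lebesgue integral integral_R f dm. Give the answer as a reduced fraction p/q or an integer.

For a simple function f = sum_i c_i * 1_{A_i} with disjoint A_i,
  integral f dm = sum_i c_i * m(A_i).
Lengths of the A_i:
  m(A_1) = 31/4 - 21/4 = 5/2.
  m(A_2) = 47/4 - 37/4 = 5/2.
  m(A_3) = 57/4 - 53/4 = 1.
  m(A_4) = 16 - 29/2 = 3/2.
  m(A_5) = 37/2 - 17 = 3/2.
Contributions c_i * m(A_i):
  (-2/3) * (5/2) = -5/3.
  (5/2) * (5/2) = 25/4.
  (-3) * (1) = -3.
  (2) * (3/2) = 3.
  (1/2) * (3/2) = 3/4.
Total: -5/3 + 25/4 - 3 + 3 + 3/4 = 16/3.

16/3


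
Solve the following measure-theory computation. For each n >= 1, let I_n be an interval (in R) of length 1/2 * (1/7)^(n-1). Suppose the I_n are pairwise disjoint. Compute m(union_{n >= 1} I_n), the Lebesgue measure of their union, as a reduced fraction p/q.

By countable additivity of the Lebesgue measure on pairwise disjoint measurable sets,
  m(union_{n >= 1} I_n) = sum_{n >= 1} m(I_n) = sum_{n >= 1} a * r^(n-1),
  with a = 1/2 and r = 1/7.
Since 0 < r = 1/7 < 1, the geometric series converges:
  sum_{n >= 1} a * r^(n-1) = a / (1 - r).
  = 1/2 / (1 - 1/7)
  = 1/2 / (6/7)
  = 7/12.

7/12


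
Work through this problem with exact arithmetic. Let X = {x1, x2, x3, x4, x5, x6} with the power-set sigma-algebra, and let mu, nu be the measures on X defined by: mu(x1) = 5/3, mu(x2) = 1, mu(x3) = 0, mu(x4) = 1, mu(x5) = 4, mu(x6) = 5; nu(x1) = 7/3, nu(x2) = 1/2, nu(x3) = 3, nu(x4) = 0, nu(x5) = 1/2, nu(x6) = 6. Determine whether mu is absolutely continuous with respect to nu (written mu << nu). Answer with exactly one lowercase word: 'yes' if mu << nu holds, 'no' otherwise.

mu << nu means: every nu-null measurable set is also mu-null; equivalently, for every atom x, if nu({x}) = 0 then mu({x}) = 0.
Checking each atom:
  x1: nu = 7/3 > 0 -> no constraint.
  x2: nu = 1/2 > 0 -> no constraint.
  x3: nu = 3 > 0 -> no constraint.
  x4: nu = 0, mu = 1 > 0 -> violates mu << nu.
  x5: nu = 1/2 > 0 -> no constraint.
  x6: nu = 6 > 0 -> no constraint.
The atom(s) x4 violate the condition (nu = 0 but mu > 0). Therefore mu is NOT absolutely continuous w.r.t. nu.

no


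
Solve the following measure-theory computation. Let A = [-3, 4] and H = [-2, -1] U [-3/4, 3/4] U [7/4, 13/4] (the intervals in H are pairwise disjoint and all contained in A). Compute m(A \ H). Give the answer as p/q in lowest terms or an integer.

The ambient interval has length m(A) = 4 - (-3) = 7.
Since the holes are disjoint and sit inside A, by finite additivity
  m(H) = sum_i (b_i - a_i), and m(A \ H) = m(A) - m(H).
Computing the hole measures:
  m(H_1) = -1 - (-2) = 1.
  m(H_2) = 3/4 - (-3/4) = 3/2.
  m(H_3) = 13/4 - 7/4 = 3/2.
Summed: m(H) = 1 + 3/2 + 3/2 = 4.
So m(A \ H) = 7 - 4 = 3.

3


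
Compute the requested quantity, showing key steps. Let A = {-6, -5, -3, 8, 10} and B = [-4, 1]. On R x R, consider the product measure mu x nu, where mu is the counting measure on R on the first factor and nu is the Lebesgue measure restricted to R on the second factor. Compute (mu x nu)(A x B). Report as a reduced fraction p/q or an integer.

For a measurable rectangle A x B, the product measure satisfies
  (mu x nu)(A x B) = mu(A) * nu(B).
  mu(A) = 5.
  nu(B) = 5.
  (mu x nu)(A x B) = 5 * 5 = 25.

25


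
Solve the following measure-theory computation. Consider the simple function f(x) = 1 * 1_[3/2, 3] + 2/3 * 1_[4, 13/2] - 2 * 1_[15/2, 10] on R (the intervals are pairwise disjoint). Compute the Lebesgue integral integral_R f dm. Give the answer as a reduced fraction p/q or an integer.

For a simple function f = sum_i c_i * 1_{A_i} with disjoint A_i,
  integral f dm = sum_i c_i * m(A_i).
Lengths of the A_i:
  m(A_1) = 3 - 3/2 = 3/2.
  m(A_2) = 13/2 - 4 = 5/2.
  m(A_3) = 10 - 15/2 = 5/2.
Contributions c_i * m(A_i):
  (1) * (3/2) = 3/2.
  (2/3) * (5/2) = 5/3.
  (-2) * (5/2) = -5.
Total: 3/2 + 5/3 - 5 = -11/6.

-11/6


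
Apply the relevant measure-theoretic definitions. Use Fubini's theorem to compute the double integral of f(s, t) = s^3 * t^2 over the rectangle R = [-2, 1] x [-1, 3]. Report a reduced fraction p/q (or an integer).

f(s, t) is a tensor product of a function of s and a function of t, and both factors are bounded continuous (hence Lebesgue integrable) on the rectangle, so Fubini's theorem applies:
  integral_R f d(m x m) = (integral_a1^b1 s^3 ds) * (integral_a2^b2 t^2 dt).
Inner integral in s: integral_{-2}^{1} s^3 ds = (1^4 - (-2)^4)/4
  = -15/4.
Inner integral in t: integral_{-1}^{3} t^2 dt = (3^3 - (-1)^3)/3
  = 28/3.
Product: (-15/4) * (28/3) = -35.

-35


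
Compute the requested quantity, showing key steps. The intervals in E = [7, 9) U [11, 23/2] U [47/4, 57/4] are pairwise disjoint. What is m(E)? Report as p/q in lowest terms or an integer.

For pairwise disjoint intervals, m(union_i I_i) = sum_i m(I_i),
and m is invariant under swapping open/closed endpoints (single points have measure 0).
So m(E) = sum_i (b_i - a_i).
  I_1 has length 9 - 7 = 2.
  I_2 has length 23/2 - 11 = 1/2.
  I_3 has length 57/4 - 47/4 = 5/2.
Summing:
  m(E) = 2 + 1/2 + 5/2 = 5.

5


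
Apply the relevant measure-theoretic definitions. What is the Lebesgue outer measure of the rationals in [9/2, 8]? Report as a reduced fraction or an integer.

The set Q cap [9/2, 8] is countable (a subset of the countable set Q). Lebesgue outer measure of any countable set is 0: each singleton {q} has m*({q}) = 0, and by countable subadditivity m*(union_k {q_k}) <= sum_k m*({q_k}) = sum_k 0 = 0. The reverse inequality m*(E) >= 0 is automatic. So m*(Q cap [9/2, 8]) = 0.

0


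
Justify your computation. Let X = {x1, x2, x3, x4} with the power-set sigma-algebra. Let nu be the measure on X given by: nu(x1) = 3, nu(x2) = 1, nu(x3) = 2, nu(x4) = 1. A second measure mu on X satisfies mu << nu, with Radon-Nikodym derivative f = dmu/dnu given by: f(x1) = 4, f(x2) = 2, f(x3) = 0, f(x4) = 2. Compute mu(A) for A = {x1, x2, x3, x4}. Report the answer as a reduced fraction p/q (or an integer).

By the defining property of the Radon-Nikodym derivative, for every measurable set A,
  mu(A) = integral_A f dnu.
Since nu is a discrete measure concentrated on the atoms of X, the integral over A reduces to the sum
  mu(A) = sum_{x in A} f(x) * nu({x}).
Computing each term:
  x1: f(x1) * nu(x1) = 4 * 3 = 12.
  x2: f(x2) * nu(x2) = 2 * 1 = 2.
  x3: f(x3) * nu(x3) = 0 * 2 = 0.
  x4: f(x4) * nu(x4) = 2 * 1 = 2.
Summing: mu(A) = 12 + 2 + 0 + 2 = 16.

16


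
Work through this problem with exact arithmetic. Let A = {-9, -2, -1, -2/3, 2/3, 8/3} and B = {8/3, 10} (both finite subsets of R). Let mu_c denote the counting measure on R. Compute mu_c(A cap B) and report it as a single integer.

Counting measure on a finite set equals cardinality. mu_c(A cap B) = |A cap B| (elements appearing in both).
Enumerating the elements of A that also lie in B gives 1 element(s).
So mu_c(A cap B) = 1.

1


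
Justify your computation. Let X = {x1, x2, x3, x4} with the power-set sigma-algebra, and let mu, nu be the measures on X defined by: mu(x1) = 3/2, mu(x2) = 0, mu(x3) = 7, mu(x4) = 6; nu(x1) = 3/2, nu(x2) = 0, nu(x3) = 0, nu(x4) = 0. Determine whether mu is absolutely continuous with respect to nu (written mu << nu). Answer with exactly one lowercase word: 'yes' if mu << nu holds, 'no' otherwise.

mu << nu means: every nu-null measurable set is also mu-null; equivalently, for every atom x, if nu({x}) = 0 then mu({x}) = 0.
Checking each atom:
  x1: nu = 3/2 > 0 -> no constraint.
  x2: nu = 0, mu = 0 -> consistent with mu << nu.
  x3: nu = 0, mu = 7 > 0 -> violates mu << nu.
  x4: nu = 0, mu = 6 > 0 -> violates mu << nu.
The atom(s) x3, x4 violate the condition (nu = 0 but mu > 0). Therefore mu is NOT absolutely continuous w.r.t. nu.

no


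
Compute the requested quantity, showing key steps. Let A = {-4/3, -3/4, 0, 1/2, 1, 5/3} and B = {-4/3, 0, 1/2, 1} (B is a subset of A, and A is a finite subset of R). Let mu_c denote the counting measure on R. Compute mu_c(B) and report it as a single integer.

Counting measure assigns mu_c(E) = |E| (number of elements) when E is finite.
B has 4 element(s), so mu_c(B) = 4.

4


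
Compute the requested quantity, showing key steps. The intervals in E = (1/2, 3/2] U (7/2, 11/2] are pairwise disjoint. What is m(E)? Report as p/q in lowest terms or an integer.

For pairwise disjoint intervals, m(union_i I_i) = sum_i m(I_i),
and m is invariant under swapping open/closed endpoints (single points have measure 0).
So m(E) = sum_i (b_i - a_i).
  I_1 has length 3/2 - 1/2 = 1.
  I_2 has length 11/2 - 7/2 = 2.
Summing:
  m(E) = 1 + 2 = 3.

3


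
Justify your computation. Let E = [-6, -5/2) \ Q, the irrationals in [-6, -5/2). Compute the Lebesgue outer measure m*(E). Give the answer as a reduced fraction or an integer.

The interval I = [-6, -5/2) has m(I) = -5/2 - (-6) = 7/2 (endpoints are measure-zero, so open/closed/half-open agree). Write I = (I cap Q) u (I \ Q). The rationals in I are countable, so m*(I cap Q) = 0 (cover each rational by intervals whose total length is arbitrarily small). By countable subadditivity m*(I) <= m*(I cap Q) + m*(I \ Q), hence m*(I \ Q) >= m(I) = 7/2. The reverse inequality m*(I \ Q) <= m*(I) = 7/2 is trivial since (I \ Q) is a subset of I. Therefore m*(I \ Q) = 7/2.

7/2


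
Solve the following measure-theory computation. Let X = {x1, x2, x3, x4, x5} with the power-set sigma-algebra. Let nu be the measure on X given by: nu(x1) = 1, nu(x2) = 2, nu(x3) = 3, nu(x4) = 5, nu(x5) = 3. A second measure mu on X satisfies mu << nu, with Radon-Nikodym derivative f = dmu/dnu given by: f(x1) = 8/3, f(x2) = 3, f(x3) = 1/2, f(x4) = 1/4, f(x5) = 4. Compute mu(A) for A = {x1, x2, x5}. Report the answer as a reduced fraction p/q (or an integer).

By the defining property of the Radon-Nikodym derivative, for every measurable set A,
  mu(A) = integral_A f dnu.
Since nu is a discrete measure concentrated on the atoms of X, the integral over A reduces to the sum
  mu(A) = sum_{x in A} f(x) * nu({x}).
Computing each term:
  x1: f(x1) * nu(x1) = 8/3 * 1 = 8/3.
  x2: f(x2) * nu(x2) = 3 * 2 = 6.
  x5: f(x5) * nu(x5) = 4 * 3 = 12.
Summing: mu(A) = 8/3 + 6 + 12 = 62/3.

62/3


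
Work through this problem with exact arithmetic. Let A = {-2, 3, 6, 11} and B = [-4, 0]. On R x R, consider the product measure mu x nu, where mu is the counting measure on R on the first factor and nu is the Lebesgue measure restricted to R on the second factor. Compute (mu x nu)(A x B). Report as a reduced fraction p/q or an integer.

For a measurable rectangle A x B, the product measure satisfies
  (mu x nu)(A x B) = mu(A) * nu(B).
  mu(A) = 4.
  nu(B) = 4.
  (mu x nu)(A x B) = 4 * 4 = 16.

16


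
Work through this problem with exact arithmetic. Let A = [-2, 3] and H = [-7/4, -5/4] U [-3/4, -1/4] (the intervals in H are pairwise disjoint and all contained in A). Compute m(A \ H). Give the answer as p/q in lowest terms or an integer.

The ambient interval has length m(A) = 3 - (-2) = 5.
Since the holes are disjoint and sit inside A, by finite additivity
  m(H) = sum_i (b_i - a_i), and m(A \ H) = m(A) - m(H).
Computing the hole measures:
  m(H_1) = -5/4 - (-7/4) = 1/2.
  m(H_2) = -1/4 - (-3/4) = 1/2.
Summed: m(H) = 1/2 + 1/2 = 1.
So m(A \ H) = 5 - 1 = 4.

4


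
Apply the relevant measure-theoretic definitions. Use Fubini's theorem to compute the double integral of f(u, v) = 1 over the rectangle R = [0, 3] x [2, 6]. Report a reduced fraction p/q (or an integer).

f(u, v) is a tensor product of a function of u and a function of v, and both factors are bounded continuous (hence Lebesgue integrable) on the rectangle, so Fubini's theorem applies:
  integral_R f d(m x m) = (integral_a1^b1 1 du) * (integral_a2^b2 1 dv).
Inner integral in u: integral_{0}^{3} 1 du = (3^1 - 0^1)/1
  = 3.
Inner integral in v: integral_{2}^{6} 1 dv = (6^1 - 2^1)/1
  = 4.
Product: (3) * (4) = 12.

12


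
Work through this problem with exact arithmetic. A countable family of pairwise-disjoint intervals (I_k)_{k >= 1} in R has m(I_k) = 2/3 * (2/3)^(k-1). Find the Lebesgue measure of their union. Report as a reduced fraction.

By countable additivity of the Lebesgue measure on pairwise disjoint measurable sets,
  m(union_{k >= 1} I_k) = sum_{k >= 1} m(I_k) = sum_{k >= 1} a * r^(k-1),
  with a = 2/3 and r = 2/3.
Since 0 < r = 2/3 < 1, the geometric series converges:
  sum_{k >= 1} a * r^(k-1) = a / (1 - r).
  = 2/3 / (1 - 2/3)
  = 2/3 / (1/3)
  = 2.

2


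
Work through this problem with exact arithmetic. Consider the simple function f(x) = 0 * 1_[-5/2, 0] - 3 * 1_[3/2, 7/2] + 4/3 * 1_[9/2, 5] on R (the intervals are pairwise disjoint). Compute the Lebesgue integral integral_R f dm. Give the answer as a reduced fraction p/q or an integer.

For a simple function f = sum_i c_i * 1_{A_i} with disjoint A_i,
  integral f dm = sum_i c_i * m(A_i).
Lengths of the A_i:
  m(A_1) = 0 - (-5/2) = 5/2.
  m(A_2) = 7/2 - 3/2 = 2.
  m(A_3) = 5 - 9/2 = 1/2.
Contributions c_i * m(A_i):
  (0) * (5/2) = 0.
  (-3) * (2) = -6.
  (4/3) * (1/2) = 2/3.
Total: 0 - 6 + 2/3 = -16/3.

-16/3


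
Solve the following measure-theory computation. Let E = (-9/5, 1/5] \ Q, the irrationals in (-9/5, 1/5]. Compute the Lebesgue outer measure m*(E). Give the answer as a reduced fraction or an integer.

The interval I = (-9/5, 1/5] has m(I) = 1/5 - (-9/5) = 2 (endpoints are measure-zero, so open/closed/half-open agree). Write I = (I cap Q) u (I \ Q). The rationals in I are countable, so m*(I cap Q) = 0 (cover each rational by intervals whose total length is arbitrarily small). By countable subadditivity m*(I) <= m*(I cap Q) + m*(I \ Q), hence m*(I \ Q) >= m(I) = 2. The reverse inequality m*(I \ Q) <= m*(I) = 2 is trivial since (I \ Q) is a subset of I. Therefore m*(I \ Q) = 2.

2


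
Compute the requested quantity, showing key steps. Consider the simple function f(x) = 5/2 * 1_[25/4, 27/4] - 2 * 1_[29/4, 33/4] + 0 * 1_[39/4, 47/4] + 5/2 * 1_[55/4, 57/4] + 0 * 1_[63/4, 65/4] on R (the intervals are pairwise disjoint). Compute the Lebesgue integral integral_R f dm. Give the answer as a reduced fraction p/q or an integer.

For a simple function f = sum_i c_i * 1_{A_i} with disjoint A_i,
  integral f dm = sum_i c_i * m(A_i).
Lengths of the A_i:
  m(A_1) = 27/4 - 25/4 = 1/2.
  m(A_2) = 33/4 - 29/4 = 1.
  m(A_3) = 47/4 - 39/4 = 2.
  m(A_4) = 57/4 - 55/4 = 1/2.
  m(A_5) = 65/4 - 63/4 = 1/2.
Contributions c_i * m(A_i):
  (5/2) * (1/2) = 5/4.
  (-2) * (1) = -2.
  (0) * (2) = 0.
  (5/2) * (1/2) = 5/4.
  (0) * (1/2) = 0.
Total: 5/4 - 2 + 0 + 5/4 + 0 = 1/2.

1/2
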